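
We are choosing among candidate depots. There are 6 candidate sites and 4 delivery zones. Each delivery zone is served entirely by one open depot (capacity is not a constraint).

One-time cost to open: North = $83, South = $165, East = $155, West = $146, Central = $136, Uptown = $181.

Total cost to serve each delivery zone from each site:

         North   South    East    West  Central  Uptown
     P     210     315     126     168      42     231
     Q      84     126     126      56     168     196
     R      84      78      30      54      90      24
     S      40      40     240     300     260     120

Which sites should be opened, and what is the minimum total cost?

Open North and Central; minimum total cost 469.

For any fixed open set, each delivery zone goes to its cheapest open site; total = fixed + service.
{North, Central}: P→Central 42, Q→North 84, R→North 84, S→North 40. Service 250; fixed 219; total 469.
{North}: P→North 210, Q→North 84, R→North 84, S→North 40. Service 418; fixed 83; total 501.
{North, East}: P→East 126, Q→North 84, R→East 30, S→North 40. Service 280; fixed 238; total 518.
{North, South, East, West, Central, Uptown}: P→Central 42, Q→West 56, R→Uptown 24, S→North 40. Service 162; fixed 866; total 1028.
No other subset beats 469.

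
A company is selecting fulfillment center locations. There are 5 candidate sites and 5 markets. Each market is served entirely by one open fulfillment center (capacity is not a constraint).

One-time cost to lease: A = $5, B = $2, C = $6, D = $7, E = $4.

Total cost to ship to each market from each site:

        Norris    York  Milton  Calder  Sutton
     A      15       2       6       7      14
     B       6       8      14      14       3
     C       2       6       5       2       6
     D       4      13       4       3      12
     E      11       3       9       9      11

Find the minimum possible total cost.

Minimum total cost: 26

For any fixed open set, each market goes to its cheapest open site; total = fixed + service.
{B, C}: Norris→C 2, York→C 6, Milton→C 5, Calder→C 2, Sutton→B 3. Service 18; fixed 8; total 26.
{A, B, C}: service 14 + fixed 13 = 27
{B, C, E}: Norris→C 2, York→E 3, Milton→C 5, Calder→C 2, Sutton→B 3. Service 15; fixed 12; total 27.
{A, B, C, D, E}: service 13 + fixed 24 = 37
No other subset beats 26.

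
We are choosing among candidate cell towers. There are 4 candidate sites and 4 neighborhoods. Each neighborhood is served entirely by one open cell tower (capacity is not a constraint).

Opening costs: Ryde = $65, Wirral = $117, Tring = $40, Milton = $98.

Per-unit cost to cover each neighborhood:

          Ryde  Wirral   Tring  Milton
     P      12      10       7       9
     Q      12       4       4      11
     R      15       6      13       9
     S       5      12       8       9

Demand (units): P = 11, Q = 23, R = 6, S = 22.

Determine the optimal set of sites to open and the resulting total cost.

Open Ryde and Tring; minimum total cost 462.

For any fixed open set, each neighborhood goes to its cheapest open site; total = fixed + service.
{Ryde, Tring}: P→Tring 7·11=77, Q→Tring 4·23=92, R→Tring 13·6=78, S→Ryde 5·22=110. Service 357; fixed 105; total 462.
{Tring}: P→Tring 7·11=77, Q→Tring 4·23=92, R→Tring 13·6=78, S→Tring 8·22=176. Service 423; fixed 40; total 463.
{Ryde, Wirral}: service 348 + fixed 182 = 530
{Ryde, Wirral, Tring, Milton}: P→Tring 7·11=77, Q→Wirral 4·23=92, R→Wirral 6·6=36, S→Ryde 5·22=110. Service 315; fixed 320; total 635.
(All 15 nonempty subsets were checked; Ryde and Tring is lowest.)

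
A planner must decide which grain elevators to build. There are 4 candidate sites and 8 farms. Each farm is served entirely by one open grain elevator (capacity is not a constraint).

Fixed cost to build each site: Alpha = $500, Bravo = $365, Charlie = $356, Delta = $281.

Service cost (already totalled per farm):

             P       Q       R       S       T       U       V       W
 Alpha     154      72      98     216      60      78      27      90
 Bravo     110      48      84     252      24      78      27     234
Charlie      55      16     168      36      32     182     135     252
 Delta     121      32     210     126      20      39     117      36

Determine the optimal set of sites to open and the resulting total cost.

Open Delta only; minimum total cost 982.

For any fixed open set, each farm goes to its cheapest open site; total = fixed + service.
{Delta}: P→Delta 121, Q→Delta 32, R→Delta 210, S→Delta 126, T→Delta 20, U→Delta 39, V→Delta 117, W→Delta 36. Service 701; fixed 281; total 982.
{Bravo, Delta}: service 474 + fixed 646 = 1120
{Charlie, Delta}: P→Charlie 55, Q→Charlie 16, R→Charlie 168, S→Charlie 36, T→Delta 20, U→Delta 39, V→Delta 117, W→Delta 36. Service 487; fixed 637; total 1124.
{Alpha, Bravo, Charlie, Delta}: P→Charlie 55, Q→Charlie 16, R→Bravo 84, S→Charlie 36, T→Delta 20, U→Delta 39, V→Alpha 27, W→Delta 36. Service 313; fixed 1502; total 1815.
No other subset beats 982.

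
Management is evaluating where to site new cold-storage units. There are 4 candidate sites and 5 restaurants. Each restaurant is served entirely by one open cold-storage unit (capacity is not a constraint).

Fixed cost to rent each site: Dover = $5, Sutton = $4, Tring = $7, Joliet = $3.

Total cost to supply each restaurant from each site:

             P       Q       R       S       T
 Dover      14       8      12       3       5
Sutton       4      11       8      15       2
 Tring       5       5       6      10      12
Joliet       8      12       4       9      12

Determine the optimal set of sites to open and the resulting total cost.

For any fixed open set, each restaurant goes to its cheapest open site; total = fixed + service.
{Dover, Sutton, Joliet}: P→Sutton 4, Q→Dover 8, R→Joliet 4, S→Dover 3, T→Sutton 2. Service 21; fixed 12; total 33.
{Dover, Sutton}: P→Sutton 4, Q→Dover 8, R→Sutton 8, S→Dover 3, T→Sutton 2. Service 25; fixed 9; total 34.
{Dover, Sutton, Tring}: P→Sutton 4, Q→Tring 5, R→Tring 6, S→Dover 3, T→Sutton 2. Service 20; fixed 16; total 36.
{Dover, Sutton, Tring, Joliet}: service 18 + fixed 19 = 37
No other subset beats 33.

Open Dover, Sutton and Joliet; minimum total cost 33.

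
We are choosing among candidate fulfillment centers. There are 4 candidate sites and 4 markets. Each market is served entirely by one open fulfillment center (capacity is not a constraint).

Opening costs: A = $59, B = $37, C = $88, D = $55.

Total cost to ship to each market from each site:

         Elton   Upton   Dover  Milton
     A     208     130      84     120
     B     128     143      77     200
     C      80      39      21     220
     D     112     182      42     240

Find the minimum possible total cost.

For any fixed open set, each market goes to its cheapest open site; total = fixed + service.
{A, C}: Elton→C 80, Upton→C 39, Dover→C 21, Milton→A 120. Service 260; fixed 147; total 407.
{A, B, C}: service 260 + fixed 184 = 444
{C}: Elton→C 80, Upton→C 39, Dover→C 21, Milton→C 220. Service 360; fixed 88; total 448.
{A, B, C, D}: Elton→C 80, Upton→C 39, Dover→C 21, Milton→A 120. Service 260; fixed 239; total 499.
No other subset beats 407.

Minimum total cost: 407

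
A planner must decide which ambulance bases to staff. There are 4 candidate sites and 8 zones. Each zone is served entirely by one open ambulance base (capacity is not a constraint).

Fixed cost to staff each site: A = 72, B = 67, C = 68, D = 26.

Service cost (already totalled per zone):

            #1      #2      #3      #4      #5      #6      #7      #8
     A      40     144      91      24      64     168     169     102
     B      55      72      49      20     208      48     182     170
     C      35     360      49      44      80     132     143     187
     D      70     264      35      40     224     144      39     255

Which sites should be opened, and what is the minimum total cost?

For any fixed open set, each zone goes to its cheapest open site; total = fixed + service.
{A, B, D}: #1→A 40, #2→B 72, #3→D 35, #4→B 20, #5→A 64, #6→B 48, #7→D 39, #8→A 102. Service 420; fixed 165; total 585.
{A, B, C, D}: #1→C 35, #2→B 72, #3→D 35, #4→B 20, #5→A 64, #6→B 48, #7→D 39, #8→A 102. Service 415; fixed 233; total 648.
{B, C, D}: service 499 + fixed 161 = 660
{D}: #1→D 70, #2→D 264, #3→D 35, #4→D 40, #5→D 224, #6→D 144, #7→D 39, #8→D 255. Service 1071; fixed 26; total 1097.
(All 15 nonempty subsets were checked; A, B and D is lowest.)

Open A, B and D; minimum total cost 585.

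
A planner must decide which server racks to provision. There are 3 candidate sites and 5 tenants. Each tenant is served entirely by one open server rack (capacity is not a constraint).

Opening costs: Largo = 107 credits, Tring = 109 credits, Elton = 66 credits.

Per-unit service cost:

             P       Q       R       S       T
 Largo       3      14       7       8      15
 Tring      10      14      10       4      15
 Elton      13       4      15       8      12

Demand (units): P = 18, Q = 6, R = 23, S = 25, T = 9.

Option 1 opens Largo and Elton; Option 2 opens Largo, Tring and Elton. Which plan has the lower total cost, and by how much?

Option 1 is cheaper by 9.

Option 1: {Largo, Elton}: P→Largo 3·18=54, Q→Elton 4·6=24, R→Largo 7·23=161, S→Largo 8·25=200, T→Elton 12·9=108. Service 547; fixed 173; total 720.
Option 2: {Largo, Tring, Elton}: P→Largo 3·18=54, Q→Elton 4·6=24, R→Largo 7·23=161, S→Tring 4·25=100, T→Elton 12·9=108. Service 447; fixed 282; total 729.
Difference: |720 − 729| = 9.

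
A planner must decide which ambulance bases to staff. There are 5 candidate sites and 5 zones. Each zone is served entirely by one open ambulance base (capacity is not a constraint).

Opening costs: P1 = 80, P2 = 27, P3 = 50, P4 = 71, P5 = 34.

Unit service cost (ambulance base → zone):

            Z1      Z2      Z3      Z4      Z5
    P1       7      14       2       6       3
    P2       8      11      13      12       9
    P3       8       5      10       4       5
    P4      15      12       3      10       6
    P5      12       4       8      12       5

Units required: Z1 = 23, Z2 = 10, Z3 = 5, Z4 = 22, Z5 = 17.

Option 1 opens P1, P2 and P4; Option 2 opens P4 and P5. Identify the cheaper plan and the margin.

Option 1: {P1, P2, P4}: Z1→P1 7·23=161, Z2→P2 11·10=110, Z3→P1 2·5=10, Z4→P1 6·22=132, Z5→P1 3·17=51. Service 464; fixed 178; total 642.
Option 2: {P4, P5}: Z1→P5 12·23=276, Z2→P5 4·10=40, Z3→P4 3·5=15, Z4→P4 10·22=220, Z5→P5 5·17=85. Service 636; fixed 105; total 741.
Difference: |642 − 741| = 99.

Option 1 is cheaper by 99.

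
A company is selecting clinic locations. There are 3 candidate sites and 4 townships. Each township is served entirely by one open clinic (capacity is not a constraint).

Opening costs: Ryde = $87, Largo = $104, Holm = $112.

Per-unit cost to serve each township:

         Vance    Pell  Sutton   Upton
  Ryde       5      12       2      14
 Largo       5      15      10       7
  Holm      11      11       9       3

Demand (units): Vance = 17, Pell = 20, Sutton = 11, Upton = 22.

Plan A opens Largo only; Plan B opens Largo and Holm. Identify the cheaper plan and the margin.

Plan A: {Largo}: Vance→Largo 5·17=85, Pell→Largo 15·20=300, Sutton→Largo 10·11=110, Upton→Largo 7·22=154. Service 649; fixed 104; total 753.
Plan B: {Largo, Holm}: Vance→Largo 5·17=85, Pell→Holm 11·20=220, Sutton→Holm 9·11=99, Upton→Holm 3·22=66. Service 470; fixed 216; total 686.
Difference: |753 − 686| = 67.

Plan B is cheaper by 67.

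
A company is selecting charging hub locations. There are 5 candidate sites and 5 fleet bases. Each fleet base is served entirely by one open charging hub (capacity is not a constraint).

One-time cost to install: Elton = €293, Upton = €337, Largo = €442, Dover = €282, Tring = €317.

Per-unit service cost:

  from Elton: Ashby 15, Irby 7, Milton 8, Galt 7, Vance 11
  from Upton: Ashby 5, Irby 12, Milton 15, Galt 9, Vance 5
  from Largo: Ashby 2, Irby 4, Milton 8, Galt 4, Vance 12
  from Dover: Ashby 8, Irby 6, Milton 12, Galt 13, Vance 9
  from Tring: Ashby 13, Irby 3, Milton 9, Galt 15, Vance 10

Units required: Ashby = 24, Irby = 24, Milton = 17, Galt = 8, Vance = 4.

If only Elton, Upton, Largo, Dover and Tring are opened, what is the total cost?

Each fleet base is assigned to its cheapest site among the open ones.
{Elton, Upton, Largo, Dover, Tring}: Ashby→Largo 2·24=48, Irby→Tring 3·24=72, Milton→Elton 8·17=136, Galt→Largo 4·8=32, Vance→Upton 5·4=20. Service 308; fixed 1671; total 1979.

Total cost: 1979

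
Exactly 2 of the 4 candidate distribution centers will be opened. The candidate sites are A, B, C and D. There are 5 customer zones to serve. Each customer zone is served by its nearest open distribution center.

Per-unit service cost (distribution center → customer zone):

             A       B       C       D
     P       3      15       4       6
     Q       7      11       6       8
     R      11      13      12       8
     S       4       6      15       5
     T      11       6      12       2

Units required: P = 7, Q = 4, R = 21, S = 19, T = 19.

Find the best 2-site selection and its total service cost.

Choose A and D; total service cost 331.

With exactly 2 open, each customer zone uses its cheapest among the chosen.
{A, D}: P→A 3·7=21, Q→A 7·4=28, R→D 8·21=168, S→A 4·19=76, T→D 2·19=38. Service cost 331.
{C, D}: service cost 353
{B, D}: service cost 375
Among all 6 size-2 choices, {A, D} is lowest.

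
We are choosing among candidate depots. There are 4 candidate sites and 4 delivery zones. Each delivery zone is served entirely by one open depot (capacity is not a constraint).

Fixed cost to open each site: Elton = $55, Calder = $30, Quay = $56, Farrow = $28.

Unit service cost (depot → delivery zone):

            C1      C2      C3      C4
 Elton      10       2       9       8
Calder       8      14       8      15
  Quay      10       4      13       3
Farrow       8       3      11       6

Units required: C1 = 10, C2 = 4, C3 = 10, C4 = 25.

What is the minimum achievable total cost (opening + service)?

For any fixed open set, each delivery zone goes to its cheapest open site; total = fixed + service.
{Calder, Quay}: C1→Calder 8·10=80, C2→Quay 4·4=16, C3→Calder 8·10=80, C4→Quay 3·25=75. Service 251; fixed 86; total 337.
{Calder, Quay, Farrow}: service 247 + fixed 114 = 361
{Quay, Farrow}: service 277 + fixed 84 = 361
{Elton, Calder, Quay, Farrow}: C1→Calder 8·10=80, C2→Elton 2·4=8, C3→Calder 8·10=80, C4→Quay 3·25=75. Service 243; fixed 169; total 412.
No other subset beats 337.

Minimum total cost: 337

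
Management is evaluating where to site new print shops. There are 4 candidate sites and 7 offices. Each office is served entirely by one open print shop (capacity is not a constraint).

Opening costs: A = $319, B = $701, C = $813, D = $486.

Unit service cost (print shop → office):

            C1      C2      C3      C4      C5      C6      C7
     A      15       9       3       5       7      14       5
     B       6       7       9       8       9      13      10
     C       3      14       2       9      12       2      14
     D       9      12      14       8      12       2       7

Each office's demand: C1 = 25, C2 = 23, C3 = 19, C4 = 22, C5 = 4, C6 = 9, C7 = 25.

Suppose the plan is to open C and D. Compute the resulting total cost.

Each office is assigned to its cheapest site among the open ones.
{C, D}: C1→C 3·25=75, C2→D 12·23=276, C3→C 2·19=38, C4→D 8·22=176, C5→C 12·4=48, C6→C 2·9=18, C7→D 7·25=175. Service 806; fixed 1299; total 2105.

Total cost: 2105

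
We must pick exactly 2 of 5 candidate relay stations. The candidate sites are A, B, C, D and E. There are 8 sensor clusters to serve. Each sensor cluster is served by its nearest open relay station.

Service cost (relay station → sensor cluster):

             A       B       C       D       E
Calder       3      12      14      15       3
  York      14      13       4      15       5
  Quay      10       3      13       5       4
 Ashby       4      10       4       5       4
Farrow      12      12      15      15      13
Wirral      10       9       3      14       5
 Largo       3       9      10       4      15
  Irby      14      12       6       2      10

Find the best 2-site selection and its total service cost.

Choose D and E; total service cost 40.

With exactly 2 open, each sensor cluster uses its cheapest among the chosen.
{D, E}: Calder→E 3, York→E 5, Quay→E 4, Ashby→E 4, Farrow→E 13, Wirral→E 5, Largo→D 4, Irby→D 2. Service cost 40.
{A, C}: service cost 45
{A, E}: service cost 46
Among all 10 size-2 choices, {D, E} is lowest.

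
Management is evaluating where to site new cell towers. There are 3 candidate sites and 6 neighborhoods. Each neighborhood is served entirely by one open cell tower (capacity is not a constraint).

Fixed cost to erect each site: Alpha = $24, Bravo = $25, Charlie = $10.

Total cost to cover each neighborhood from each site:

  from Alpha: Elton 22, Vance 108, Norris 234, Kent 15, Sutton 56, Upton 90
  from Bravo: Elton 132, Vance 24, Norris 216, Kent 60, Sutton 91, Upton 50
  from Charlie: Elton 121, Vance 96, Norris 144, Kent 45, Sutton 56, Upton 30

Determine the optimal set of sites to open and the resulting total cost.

Open Alpha, Bravo and Charlie; minimum total cost 350.

For any fixed open set, each neighborhood goes to its cheapest open site; total = fixed + service.
{Alpha, Bravo, Charlie}: Elton→Alpha 22, Vance→Bravo 24, Norris→Charlie 144, Kent→Alpha 15, Sutton→Alpha 56, Upton→Charlie 30. Service 291; fixed 59; total 350.
{Alpha, Charlie}: service 363 + fixed 34 = 397
{Alpha, Bravo}: Elton→Alpha 22, Vance→Bravo 24, Norris→Bravo 216, Kent→Alpha 15, Sutton→Alpha 56, Upton→Bravo 50. Service 383; fixed 49; total 432.
{Charlie}: service 492 + fixed 10 = 502
No other subset beats 350.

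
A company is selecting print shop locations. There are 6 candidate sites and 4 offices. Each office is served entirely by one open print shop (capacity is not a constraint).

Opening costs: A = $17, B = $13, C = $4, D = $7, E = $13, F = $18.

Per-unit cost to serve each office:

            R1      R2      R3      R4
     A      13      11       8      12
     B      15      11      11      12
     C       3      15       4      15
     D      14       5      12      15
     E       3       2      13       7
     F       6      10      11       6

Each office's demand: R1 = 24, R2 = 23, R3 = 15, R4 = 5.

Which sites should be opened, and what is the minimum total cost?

For any fixed open set, each office goes to its cheapest open site; total = fixed + service.
{C, E}: R1→C 3·24=72, R2→E 2·23=46, R3→C 4·15=60, R4→E 7·5=35. Service 213; fixed 17; total 230.
{C, D, E}: service 213 + fixed 24 = 237
{B, C, E}: service 213 + fixed 30 = 243
{A, B, C, D, E, F}: R1→C 3·24=72, R2→E 2·23=46, R3→C 4·15=60, R4→F 6·5=30. Service 208; fixed 72; total 280.
No other subset beats 230.

Open C and E; minimum total cost 230.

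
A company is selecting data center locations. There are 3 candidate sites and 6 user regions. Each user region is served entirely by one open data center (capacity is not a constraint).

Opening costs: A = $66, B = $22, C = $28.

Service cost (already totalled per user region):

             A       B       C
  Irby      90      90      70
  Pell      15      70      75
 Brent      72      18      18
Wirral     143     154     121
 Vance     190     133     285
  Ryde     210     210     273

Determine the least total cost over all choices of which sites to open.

Minimum total cost: 672

For any fixed open set, each user region goes to its cheapest open site; total = fixed + service.
{B, C}: Irby→C 70, Pell→B 70, Brent→B 18, Wirral→C 121, Vance→B 133, Ryde→B 210. Service 622; fixed 50; total 672.
{A, B, C}: service 567 + fixed 116 = 683
{A, B}: service 609 + fixed 88 = 697
{B}: Irby→B 90, Pell→B 70, Brent→B 18, Wirral→B 154, Vance→B 133, Ryde→B 210. Service 675; fixed 22; total 697.
No other subset beats 672.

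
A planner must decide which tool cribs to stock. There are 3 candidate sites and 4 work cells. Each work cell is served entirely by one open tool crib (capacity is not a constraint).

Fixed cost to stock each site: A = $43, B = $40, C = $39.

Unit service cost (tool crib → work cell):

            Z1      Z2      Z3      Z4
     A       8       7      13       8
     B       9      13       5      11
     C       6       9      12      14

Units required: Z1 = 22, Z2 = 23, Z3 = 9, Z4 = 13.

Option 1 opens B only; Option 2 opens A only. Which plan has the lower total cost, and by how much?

Option 2 is cheaper by 124.

Option 1: {B}: Z1→B 9·22=198, Z2→B 13·23=299, Z3→B 5·9=45, Z4→B 11·13=143. Service 685; fixed 40; total 725.
Option 2: {A}: Z1→A 8·22=176, Z2→A 7·23=161, Z3→A 13·9=117, Z4→A 8·13=104. Service 558; fixed 43; total 601.
Difference: |725 − 601| = 124.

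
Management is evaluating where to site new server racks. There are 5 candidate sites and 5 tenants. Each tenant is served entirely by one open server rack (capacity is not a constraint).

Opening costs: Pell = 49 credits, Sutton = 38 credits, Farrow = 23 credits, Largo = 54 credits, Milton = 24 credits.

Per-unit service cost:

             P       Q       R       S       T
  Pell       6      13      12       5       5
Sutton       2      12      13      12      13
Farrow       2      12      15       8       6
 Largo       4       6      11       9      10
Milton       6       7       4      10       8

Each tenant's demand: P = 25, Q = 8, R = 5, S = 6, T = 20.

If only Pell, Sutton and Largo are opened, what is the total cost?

Each tenant is assigned to its cheapest site among the open ones.
{Pell, Sutton, Largo}: P→Sutton 2·25=50, Q→Largo 6·8=48, R→Largo 11·5=55, S→Pell 5·6=30, T→Pell 5·20=100. Service 283; fixed 141; total 424.

Total cost: 424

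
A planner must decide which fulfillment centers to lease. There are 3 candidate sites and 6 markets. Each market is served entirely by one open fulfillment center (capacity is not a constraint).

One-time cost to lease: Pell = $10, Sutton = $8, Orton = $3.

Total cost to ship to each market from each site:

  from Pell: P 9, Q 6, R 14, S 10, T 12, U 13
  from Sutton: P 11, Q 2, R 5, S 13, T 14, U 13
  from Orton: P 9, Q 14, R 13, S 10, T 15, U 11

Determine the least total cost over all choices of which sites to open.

For any fixed open set, each market goes to its cheapest open site; total = fixed + service.
{Sutton, Orton}: P→Orton 9, Q→Sutton 2, R→Sutton 5, S→Orton 10, T→Sutton 14, U→Orton 11. Service 51; fixed 11; total 62.
{Sutton}: service 58 + fixed 8 = 66
{Pell, Sutton}: P→Pell 9, Q→Sutton 2, R→Sutton 5, S→Pell 10, T→Pell 12, U→Pell 13. Service 51; fixed 18; total 69.
{Pell, Sutton, Orton}: P→Pell 9, Q→Sutton 2, R→Sutton 5, S→Pell 10, T→Pell 12, U→Orton 11. Service 49; fixed 21; total 70.
(All 7 nonempty subsets were checked; Sutton and Orton is lowest.)

Minimum total cost: 62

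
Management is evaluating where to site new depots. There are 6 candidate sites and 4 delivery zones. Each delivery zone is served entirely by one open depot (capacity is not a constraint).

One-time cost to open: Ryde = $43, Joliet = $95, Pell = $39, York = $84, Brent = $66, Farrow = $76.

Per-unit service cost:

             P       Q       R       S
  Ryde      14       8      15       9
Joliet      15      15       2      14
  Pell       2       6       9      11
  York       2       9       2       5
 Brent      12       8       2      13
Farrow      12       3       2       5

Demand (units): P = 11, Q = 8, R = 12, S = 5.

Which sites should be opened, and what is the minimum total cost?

Open Pell and Farrow; minimum total cost 210.

For any fixed open set, each delivery zone goes to its cheapest open site; total = fixed + service.
{Pell, Farrow}: P→Pell 2·11=22, Q→Farrow 3·8=24, R→Farrow 2·12=24, S→Farrow 5·5=25. Service 95; fixed 115; total 210.
{York}: service 143 + fixed 84 = 227
{Pell, York}: service 119 + fixed 123 = 242
{Ryde, Joliet, Pell, York, Brent, Farrow}: P→Pell 2·11=22, Q→Farrow 3·8=24, R→Joliet 2·12=24, S→York 5·5=25. Service 95; fixed 403; total 498.
No other subset beats 210.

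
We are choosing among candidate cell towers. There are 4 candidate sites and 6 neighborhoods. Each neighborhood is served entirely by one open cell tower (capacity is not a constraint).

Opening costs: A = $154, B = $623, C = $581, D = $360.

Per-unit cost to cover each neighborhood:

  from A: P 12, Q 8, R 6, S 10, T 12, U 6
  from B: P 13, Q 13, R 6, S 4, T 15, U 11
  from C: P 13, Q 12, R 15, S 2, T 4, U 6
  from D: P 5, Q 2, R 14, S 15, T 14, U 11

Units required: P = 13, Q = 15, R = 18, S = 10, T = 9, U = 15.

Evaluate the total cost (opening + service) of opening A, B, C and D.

Total cost: 2067

Each neighborhood is assigned to its cheapest site among the open ones.
{A, B, C, D}: P→D 5·13=65, Q→D 2·15=30, R→A 6·18=108, S→C 2·10=20, T→C 4·9=36, U→A 6·15=90. Service 349; fixed 1718; total 2067.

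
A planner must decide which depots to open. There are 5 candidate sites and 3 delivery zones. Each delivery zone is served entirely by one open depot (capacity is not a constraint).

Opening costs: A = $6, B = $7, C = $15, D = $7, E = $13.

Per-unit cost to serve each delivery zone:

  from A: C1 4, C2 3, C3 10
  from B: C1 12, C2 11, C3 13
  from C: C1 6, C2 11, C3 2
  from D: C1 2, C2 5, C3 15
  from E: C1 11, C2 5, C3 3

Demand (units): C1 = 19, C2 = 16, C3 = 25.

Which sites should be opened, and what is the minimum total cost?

For any fixed open set, each delivery zone goes to its cheapest open site; total = fixed + service.
{A, C, D}: C1→D 2·19=38, C2→A 3·16=48, C3→C 2·25=50. Service 136; fixed 28; total 164.
{A, B, C, D}: service 136 + fixed 35 = 171
{A, C, D, E}: service 136 + fixed 41 = 177
{A, B, C, D, E}: C1→D 2·19=38, C2→A 3·16=48, C3→C 2·25=50. Service 136; fixed 48; total 184.
No other subset beats 164.

Open A, C and D; minimum total cost 164.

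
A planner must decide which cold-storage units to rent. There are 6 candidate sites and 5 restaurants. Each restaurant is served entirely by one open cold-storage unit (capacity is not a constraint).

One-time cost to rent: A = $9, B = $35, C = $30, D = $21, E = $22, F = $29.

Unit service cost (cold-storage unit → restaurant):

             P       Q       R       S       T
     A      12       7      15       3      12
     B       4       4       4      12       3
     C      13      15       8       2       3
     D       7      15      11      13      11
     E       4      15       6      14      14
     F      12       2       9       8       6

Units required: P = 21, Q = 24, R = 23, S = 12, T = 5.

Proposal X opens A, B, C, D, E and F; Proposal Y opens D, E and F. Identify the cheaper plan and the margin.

Proposal X is cheaper by 59.

Proposal X: {A, B, C, D, E, F}: P→B 4·21=84, Q→F 2·24=48, R→B 4·23=92, S→C 2·12=24, T→B 3·5=15. Service 263; fixed 146; total 409.
Proposal Y: {D, E, F}: P→E 4·21=84, Q→F 2·24=48, R→E 6·23=138, S→F 8·12=96, T→F 6·5=30. Service 396; fixed 72; total 468.
Difference: |409 − 468| = 59.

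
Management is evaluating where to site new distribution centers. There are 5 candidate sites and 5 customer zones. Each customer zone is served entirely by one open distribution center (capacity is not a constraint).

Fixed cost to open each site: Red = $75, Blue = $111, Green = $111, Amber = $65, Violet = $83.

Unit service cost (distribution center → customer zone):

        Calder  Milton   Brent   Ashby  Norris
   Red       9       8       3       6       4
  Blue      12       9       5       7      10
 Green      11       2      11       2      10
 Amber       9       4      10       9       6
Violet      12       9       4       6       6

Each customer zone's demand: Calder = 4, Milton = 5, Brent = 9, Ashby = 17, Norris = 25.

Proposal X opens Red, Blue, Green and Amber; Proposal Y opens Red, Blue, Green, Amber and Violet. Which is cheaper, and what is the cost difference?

Proposal X: {Red, Blue, Green, Amber}: Calder→Red 9·4=36, Milton→Green 2·5=10, Brent→Red 3·9=27, Ashby→Green 2·17=34, Norris→Red 4·25=100. Service 207; fixed 362; total 569.
Proposal Y: {Red, Blue, Green, Amber, Violet}: Calder→Red 9·4=36, Milton→Green 2·5=10, Brent→Red 3·9=27, Ashby→Green 2·17=34, Norris→Red 4·25=100. Service 207; fixed 445; total 652.
Difference: |569 − 652| = 83.

Proposal X is cheaper by 83.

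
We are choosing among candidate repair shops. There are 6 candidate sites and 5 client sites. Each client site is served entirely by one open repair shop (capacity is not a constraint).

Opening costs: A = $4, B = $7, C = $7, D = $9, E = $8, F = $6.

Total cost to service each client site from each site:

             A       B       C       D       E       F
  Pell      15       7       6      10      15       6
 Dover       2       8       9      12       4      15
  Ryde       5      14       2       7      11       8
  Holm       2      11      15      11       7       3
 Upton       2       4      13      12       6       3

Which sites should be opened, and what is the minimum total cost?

Open A and C; minimum total cost 25.

For any fixed open set, each client site goes to its cheapest open site; total = fixed + service.
{A, C}: Pell→C 6, Dover→A 2, Ryde→C 2, Holm→A 2, Upton→A 2. Service 14; fixed 11; total 25.
{A, F}: Pell→F 6, Dover→A 2, Ryde→A 5, Holm→A 2, Upton→A 2. Service 17; fixed 10; total 27.
{A, B}: service 18 + fixed 11 = 29
{A, B, C, D, E, F}: Pell→C 6, Dover→A 2, Ryde→C 2, Holm→A 2, Upton→A 2. Service 14; fixed 41; total 55.
No other subset beats 25.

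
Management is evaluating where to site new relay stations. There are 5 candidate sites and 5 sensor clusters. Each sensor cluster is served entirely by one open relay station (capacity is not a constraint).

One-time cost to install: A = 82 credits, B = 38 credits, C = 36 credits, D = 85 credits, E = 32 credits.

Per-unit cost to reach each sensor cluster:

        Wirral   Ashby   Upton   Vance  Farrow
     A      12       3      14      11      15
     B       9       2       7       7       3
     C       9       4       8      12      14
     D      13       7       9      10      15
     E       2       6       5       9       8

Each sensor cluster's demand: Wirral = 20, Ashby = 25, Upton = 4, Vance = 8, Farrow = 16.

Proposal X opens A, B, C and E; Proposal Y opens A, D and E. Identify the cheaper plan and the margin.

Proposal X: {A, B, C, E}: Wirral→E 2·20=40, Ashby→B 2·25=50, Upton→E 5·4=20, Vance→B 7·8=56, Farrow→B 3·16=48. Service 214; fixed 188; total 402.
Proposal Y: {A, D, E}: Wirral→E 2·20=40, Ashby→A 3·25=75, Upton→E 5·4=20, Vance→E 9·8=72, Farrow→E 8·16=128. Service 335; fixed 199; total 534.
Difference: |402 − 534| = 132.

Proposal X is cheaper by 132.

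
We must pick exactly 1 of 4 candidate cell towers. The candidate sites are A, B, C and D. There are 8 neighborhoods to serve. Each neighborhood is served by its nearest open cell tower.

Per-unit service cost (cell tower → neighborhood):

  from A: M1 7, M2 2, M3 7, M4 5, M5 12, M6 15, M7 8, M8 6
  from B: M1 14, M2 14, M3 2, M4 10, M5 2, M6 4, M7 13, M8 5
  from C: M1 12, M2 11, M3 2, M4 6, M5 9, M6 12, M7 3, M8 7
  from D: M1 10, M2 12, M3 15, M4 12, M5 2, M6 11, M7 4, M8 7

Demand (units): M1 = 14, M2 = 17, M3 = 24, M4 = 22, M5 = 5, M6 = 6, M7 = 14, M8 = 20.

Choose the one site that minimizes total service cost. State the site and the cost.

Choose A only; total service cost 792.

With exactly 1 open, each neighborhood uses its cheapest among the chosen.
{A}: M1→A 7·14=98, M2→A 2·17=34, M3→A 7·24=168, M4→A 5·22=110, M5→A 12·5=60, M6→A 15·6=90, M7→A 8·14=112, M8→A 6·20=120. Service cost 792.
{C}: service cost 834
{B}: service cost 1018
Among all 4 size-1 choices, {A} is lowest.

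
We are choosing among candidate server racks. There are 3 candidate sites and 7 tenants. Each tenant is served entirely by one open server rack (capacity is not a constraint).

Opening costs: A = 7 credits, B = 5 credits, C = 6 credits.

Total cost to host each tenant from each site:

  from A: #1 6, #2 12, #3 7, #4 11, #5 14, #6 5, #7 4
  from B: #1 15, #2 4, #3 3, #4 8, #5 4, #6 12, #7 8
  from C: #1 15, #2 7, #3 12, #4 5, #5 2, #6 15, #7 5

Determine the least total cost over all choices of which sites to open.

For any fixed open set, each tenant goes to its cheapest open site; total = fixed + service.
{A, B}: #1→A 6, #2→B 4, #3→B 3, #4→B 8, #5→B 4, #6→A 5, #7→A 4. Service 34; fixed 12; total 46.
{A, B, C}: #1→A 6, #2→B 4, #3→B 3, #4→C 5, #5→C 2, #6→A 5, #7→A 4. Service 29; fixed 18; total 47.
{A, C}: #1→A 6, #2→C 7, #3→A 7, #4→C 5, #5→C 2, #6→A 5, #7→A 4. Service 36; fixed 13; total 49.
{B}: #1→B 15, #2→B 4, #3→B 3, #4→B 8, #5→B 4, #6→B 12, #7→B 8. Service 54; fixed 5; total 59.
No other subset beats 46.

Minimum total cost: 46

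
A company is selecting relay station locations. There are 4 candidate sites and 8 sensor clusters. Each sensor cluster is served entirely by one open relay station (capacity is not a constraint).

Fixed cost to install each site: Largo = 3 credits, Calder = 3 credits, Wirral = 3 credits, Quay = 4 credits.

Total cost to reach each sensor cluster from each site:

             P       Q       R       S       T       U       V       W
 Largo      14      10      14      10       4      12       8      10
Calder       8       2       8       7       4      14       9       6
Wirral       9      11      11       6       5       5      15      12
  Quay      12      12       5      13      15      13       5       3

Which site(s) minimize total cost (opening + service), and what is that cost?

Open Calder, Wirral and Quay; minimum total cost 48.

For any fixed open set, each sensor cluster goes to its cheapest open site; total = fixed + service.
{Calder, Wirral, Quay}: P→Calder 8, Q→Calder 2, R→Quay 5, S→Wirral 6, T→Calder 4, U→Wirral 5, V→Quay 5, W→Quay 3. Service 38; fixed 10; total 48.
{Largo, Calder, Wirral, Quay}: service 38 + fixed 13 = 51
{Calder, Wirral}: service 48 + fixed 6 = 54
{Largo}: service 82 + fixed 3 = 85
No other subset beats 48.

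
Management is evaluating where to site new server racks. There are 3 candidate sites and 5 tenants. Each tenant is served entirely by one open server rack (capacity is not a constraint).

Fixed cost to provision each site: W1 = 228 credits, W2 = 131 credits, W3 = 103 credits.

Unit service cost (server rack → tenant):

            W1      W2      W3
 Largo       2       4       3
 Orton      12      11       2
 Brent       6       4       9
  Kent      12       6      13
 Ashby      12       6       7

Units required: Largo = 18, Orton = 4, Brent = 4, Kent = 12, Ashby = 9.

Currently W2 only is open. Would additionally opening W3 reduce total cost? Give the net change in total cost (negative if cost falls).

No — net change +49 (cost rises by 49).

Current service cost with {W2}: 258.
Adding W3: each tenant re-picks its cheapest; new service cost 204, saving 54.
Extra fixed cost: 103. Net change = 103 − 54 = 49.
(Totals: 389 → 438.)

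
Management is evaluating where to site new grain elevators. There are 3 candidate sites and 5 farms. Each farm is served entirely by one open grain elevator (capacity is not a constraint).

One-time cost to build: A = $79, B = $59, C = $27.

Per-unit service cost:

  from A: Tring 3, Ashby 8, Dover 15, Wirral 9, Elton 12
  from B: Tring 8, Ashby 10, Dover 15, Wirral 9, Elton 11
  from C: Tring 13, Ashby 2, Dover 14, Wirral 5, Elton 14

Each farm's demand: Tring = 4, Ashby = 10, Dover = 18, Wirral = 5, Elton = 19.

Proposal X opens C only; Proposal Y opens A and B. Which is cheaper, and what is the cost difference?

Proposal X is cheaper by 112.

Proposal X: {C}: Tring→C 13·4=52, Ashby→C 2·10=20, Dover→C 14·18=252, Wirral→C 5·5=25, Elton→C 14·19=266. Service 615; fixed 27; total 642.
Proposal Y: {A, B}: Tring→A 3·4=12, Ashby→A 8·10=80, Dover→A 15·18=270, Wirral→A 9·5=45, Elton→B 11·19=209. Service 616; fixed 138; total 754.
Difference: |642 − 754| = 112.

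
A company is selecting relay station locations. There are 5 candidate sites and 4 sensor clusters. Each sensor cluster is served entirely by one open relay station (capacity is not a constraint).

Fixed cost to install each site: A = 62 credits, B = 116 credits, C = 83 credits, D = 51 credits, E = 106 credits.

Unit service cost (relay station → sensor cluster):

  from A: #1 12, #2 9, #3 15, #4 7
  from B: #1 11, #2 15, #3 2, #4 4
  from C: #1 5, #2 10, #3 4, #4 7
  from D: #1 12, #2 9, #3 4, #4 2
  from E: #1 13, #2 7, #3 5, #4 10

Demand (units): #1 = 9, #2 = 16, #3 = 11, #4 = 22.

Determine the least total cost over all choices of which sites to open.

For any fixed open set, each sensor cluster goes to its cheapest open site; total = fixed + service.
{D}: #1→D 12·9=108, #2→D 9·16=144, #3→D 4·11=44, #4→D 2·22=44. Service 340; fixed 51; total 391.
{C, D}: service 277 + fixed 134 = 411
{A, D}: #1→A 12·9=108, #2→A 9·16=144, #3→D 4·11=44, #4→D 2·22=44. Service 340; fixed 113; total 453.
{A, B, C, D, E}: service 223 + fixed 418 = 641
No other subset beats 391.

Minimum total cost: 391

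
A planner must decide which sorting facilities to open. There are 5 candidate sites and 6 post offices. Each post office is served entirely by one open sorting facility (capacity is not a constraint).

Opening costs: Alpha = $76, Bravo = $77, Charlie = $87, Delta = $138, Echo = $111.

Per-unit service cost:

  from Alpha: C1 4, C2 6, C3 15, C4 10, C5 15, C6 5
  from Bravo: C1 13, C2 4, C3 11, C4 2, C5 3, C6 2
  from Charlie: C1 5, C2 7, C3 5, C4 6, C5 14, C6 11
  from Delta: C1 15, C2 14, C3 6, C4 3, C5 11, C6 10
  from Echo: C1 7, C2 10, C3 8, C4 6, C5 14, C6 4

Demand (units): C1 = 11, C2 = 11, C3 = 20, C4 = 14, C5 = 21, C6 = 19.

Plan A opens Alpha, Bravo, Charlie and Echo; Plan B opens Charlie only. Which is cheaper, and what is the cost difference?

Plan A is cheaper by 238.

Plan A: {Alpha, Bravo, Charlie, Echo}: C1→Alpha 4·11=44, C2→Bravo 4·11=44, C3→Charlie 5·20=100, C4→Bravo 2·14=28, C5→Bravo 3·21=63, C6→Bravo 2·19=38. Service 317; fixed 351; total 668.
Plan B: {Charlie}: C1→Charlie 5·11=55, C2→Charlie 7·11=77, C3→Charlie 5·20=100, C4→Charlie 6·14=84, C5→Charlie 14·21=294, C6→Charlie 11·19=209. Service 819; fixed 87; total 906.
Difference: |668 − 906| = 238.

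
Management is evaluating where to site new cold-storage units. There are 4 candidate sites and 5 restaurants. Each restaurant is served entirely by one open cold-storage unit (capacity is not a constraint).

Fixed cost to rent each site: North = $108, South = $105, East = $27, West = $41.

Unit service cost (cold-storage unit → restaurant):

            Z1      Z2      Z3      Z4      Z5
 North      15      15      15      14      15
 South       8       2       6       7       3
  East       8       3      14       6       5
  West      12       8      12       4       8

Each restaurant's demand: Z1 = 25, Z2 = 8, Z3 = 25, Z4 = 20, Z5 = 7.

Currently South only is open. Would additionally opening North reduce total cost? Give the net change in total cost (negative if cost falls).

No — net change +108 (cost rises by 108).

Current service cost with {South}: 527.
Adding North: each restaurant re-picks its cheapest; new service cost 527, saving 0.
Extra fixed cost: 108. Net change = 108 − 0 = 108.
(Totals: 632 → 740.)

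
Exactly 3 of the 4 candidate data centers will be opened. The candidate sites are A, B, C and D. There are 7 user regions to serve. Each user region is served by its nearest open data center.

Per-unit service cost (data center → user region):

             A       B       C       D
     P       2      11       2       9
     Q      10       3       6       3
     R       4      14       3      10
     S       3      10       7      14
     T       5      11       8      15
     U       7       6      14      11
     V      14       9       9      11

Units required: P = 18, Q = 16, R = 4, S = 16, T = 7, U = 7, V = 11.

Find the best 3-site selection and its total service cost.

With exactly 3 open, each user region uses its cheapest among the chosen.
{A, B, C}: P→A 2·18=36, Q→B 3·16=48, R→C 3·4=12, S→A 3·16=48, T→A 5·7=35, U→B 6·7=42, V→B 9·11=99. Service cost 320.
{A, B, D}: service cost 324
{A, C, D}: service cost 327
Among all 4 size-3 choices, {A, B, C} is lowest.

Choose A, B and C; total service cost 320.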